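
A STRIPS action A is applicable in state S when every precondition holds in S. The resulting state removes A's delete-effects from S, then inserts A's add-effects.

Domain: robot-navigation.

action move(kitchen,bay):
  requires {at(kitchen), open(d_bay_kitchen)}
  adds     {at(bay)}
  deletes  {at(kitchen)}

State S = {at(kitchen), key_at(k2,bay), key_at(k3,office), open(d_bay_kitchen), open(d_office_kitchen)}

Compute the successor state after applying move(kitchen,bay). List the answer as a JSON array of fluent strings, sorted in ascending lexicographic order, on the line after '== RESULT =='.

Progress:
  pre ⊆ S: {at(kitchen), open(d_bay_kitchen)} ⊆ S  — applicable
  S \ del = {key_at(k2,bay), key_at(k3,office), open(d_bay_kitchen), open(d_office_kitchen)}
  ∪ add   = {at(bay), key_at(k2,bay), key_at(k3,office), open(d_bay_kitchen), open(d_office_kitchen)}

== RESULT ==
["at(bay)", "key_at(k2,bay)", "key_at(k3,office)", "open(d_bay_kitchen)", "open(d_office_kitchen)"]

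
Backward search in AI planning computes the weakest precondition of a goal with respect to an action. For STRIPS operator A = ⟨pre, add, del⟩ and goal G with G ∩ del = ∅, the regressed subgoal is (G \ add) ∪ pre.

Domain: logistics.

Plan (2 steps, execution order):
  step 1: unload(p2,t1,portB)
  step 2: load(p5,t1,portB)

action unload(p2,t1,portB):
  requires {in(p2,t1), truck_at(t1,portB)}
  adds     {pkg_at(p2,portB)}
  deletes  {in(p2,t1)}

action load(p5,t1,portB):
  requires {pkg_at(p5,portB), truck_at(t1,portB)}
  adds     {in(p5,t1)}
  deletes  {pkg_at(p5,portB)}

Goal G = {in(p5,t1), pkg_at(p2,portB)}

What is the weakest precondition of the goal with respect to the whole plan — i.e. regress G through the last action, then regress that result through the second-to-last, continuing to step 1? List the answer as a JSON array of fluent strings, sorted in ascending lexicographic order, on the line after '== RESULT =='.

Work backward from the goal:
  through step 2 (load(p5,t1,portB)): drop {in(p5,t1)}, keep {pkg_at(p2,portB)}, require {pkg_at(p5,portB), truck_at(t1,portB)}
    → {pkg_at(p2,portB), pkg_at(p5,portB), truck_at(t1,portB)}
  through step 1 (unload(p2,t1,portB)): drop {pkg_at(p2,portB)}, keep {pkg_at(p5,portB), truck_at(t1,portB)}, require {in(p2,t1), truck_at(t1,portB)}
    → {in(p2,t1), pkg_at(p5,portB), truck_at(t1,portB)}

== RESULT ==
["in(p2,t1)", "pkg_at(p5,portB)", "truck_at(t1,portB)"]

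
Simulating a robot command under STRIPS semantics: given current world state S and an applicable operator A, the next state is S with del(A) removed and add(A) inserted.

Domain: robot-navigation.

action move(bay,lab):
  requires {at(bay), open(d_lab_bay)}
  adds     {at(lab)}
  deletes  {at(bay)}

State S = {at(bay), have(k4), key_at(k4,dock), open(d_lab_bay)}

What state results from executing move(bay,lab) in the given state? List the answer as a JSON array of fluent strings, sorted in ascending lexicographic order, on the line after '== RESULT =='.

Progress:
  pre ⊆ S: {at(bay), open(d_lab_bay)} ⊆ S  — applicable
  S \ del = {have(k4), key_at(k4,dock), open(d_lab_bay)}
  ∪ add   = {at(lab), have(k4), key_at(k4,dock), open(d_lab_bay)}

== RESULT ==
["at(lab)", "have(k4)", "key_at(k4,dock)", "open(d_lab_bay)"]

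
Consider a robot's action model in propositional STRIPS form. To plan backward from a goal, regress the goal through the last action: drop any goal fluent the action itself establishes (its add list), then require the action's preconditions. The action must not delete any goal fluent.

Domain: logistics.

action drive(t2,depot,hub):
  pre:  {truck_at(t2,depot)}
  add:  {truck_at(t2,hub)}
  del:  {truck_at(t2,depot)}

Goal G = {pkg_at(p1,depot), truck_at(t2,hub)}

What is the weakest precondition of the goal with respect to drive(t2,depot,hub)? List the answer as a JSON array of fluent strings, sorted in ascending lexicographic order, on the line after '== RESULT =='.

Regress:
  G ∩ del = {}  (empty — regression defined)
  G \ add = {pkg_at(p1,depot), truck_at(t2,hub)} \ {truck_at(t2,hub)} = {pkg_at(p1,depot)}
  ∪ pre   = {pkg_at(p1,depot)} ∪ {truck_at(t2,depot)}
          = {pkg_at(p1,depot), truck_at(t2,depot)}

== RESULT ==
["pkg_at(p1,depot)", "truck_at(t2,depot)"]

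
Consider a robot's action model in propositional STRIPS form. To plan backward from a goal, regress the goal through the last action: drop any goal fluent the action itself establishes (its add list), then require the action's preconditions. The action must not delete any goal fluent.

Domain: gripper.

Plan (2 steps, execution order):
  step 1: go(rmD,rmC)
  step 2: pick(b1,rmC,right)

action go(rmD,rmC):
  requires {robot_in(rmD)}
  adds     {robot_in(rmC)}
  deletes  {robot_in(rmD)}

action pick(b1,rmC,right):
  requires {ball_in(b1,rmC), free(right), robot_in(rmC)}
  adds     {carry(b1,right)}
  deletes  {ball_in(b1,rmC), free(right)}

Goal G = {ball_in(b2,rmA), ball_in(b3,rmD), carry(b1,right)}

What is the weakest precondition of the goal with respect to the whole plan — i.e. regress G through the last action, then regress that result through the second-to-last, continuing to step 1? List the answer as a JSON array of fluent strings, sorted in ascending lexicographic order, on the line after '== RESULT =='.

Regress step by step:
  through step 2 (pick(b1,rmC,right)): drop {carry(b1,right)}, keep {ball_in(b2,rmA), ball_in(b3,rmD)}, require {ball_in(b1,rmC), free(right), robot_in(rmC)}
    → {ball_in(b1,rmC), ball_in(b2,rmA), ball_in(b3,rmD), free(right), robot_in(rmC)}
  through step 1 (go(rmD,rmC)): drop {robot_in(rmC)}, keep {ball_in(b1,rmC), ball_in(b2,rmA), ball_in(b3,rmD), free(right)}, require {robot_in(rmD)}
    → {ball_in(b1,rmC), ball_in(b2,rmA), ball_in(b3,rmD), free(right), robot_in(rmD)}

== RESULT ==
["ball_in(b1,rmC)", "ball_in(b2,rmA)", "ball_in(b3,rmD)", "free(right)", "robot_in(rmD)"]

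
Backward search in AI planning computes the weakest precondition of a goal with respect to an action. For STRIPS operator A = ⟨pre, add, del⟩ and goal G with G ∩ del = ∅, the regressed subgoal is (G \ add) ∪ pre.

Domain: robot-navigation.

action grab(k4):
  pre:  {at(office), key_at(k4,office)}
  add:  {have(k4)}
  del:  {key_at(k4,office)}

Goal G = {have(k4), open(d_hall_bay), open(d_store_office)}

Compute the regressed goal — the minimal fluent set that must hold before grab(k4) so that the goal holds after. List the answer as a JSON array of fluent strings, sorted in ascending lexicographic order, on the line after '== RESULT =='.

Compute (G \ add) ∪ pre:
  G ∩ del = {}  (empty — regression defined)
  G \ add = {have(k4), open(d_hall_bay), open(d_store_office)} \ {have(k4)} = {open(d_hall_bay), open(d_store_office)}
  ∪ pre   = {open(d_hall_bay), open(d_store_office)} ∪ {at(office), key_at(k4,office)}
          = {at(office), key_at(k4,office), open(d_hall_bay), open(d_store_office)}

== RESULT ==
["at(office)", "key_at(k4,office)", "open(d_hall_bay)", "open(d_store_office)"]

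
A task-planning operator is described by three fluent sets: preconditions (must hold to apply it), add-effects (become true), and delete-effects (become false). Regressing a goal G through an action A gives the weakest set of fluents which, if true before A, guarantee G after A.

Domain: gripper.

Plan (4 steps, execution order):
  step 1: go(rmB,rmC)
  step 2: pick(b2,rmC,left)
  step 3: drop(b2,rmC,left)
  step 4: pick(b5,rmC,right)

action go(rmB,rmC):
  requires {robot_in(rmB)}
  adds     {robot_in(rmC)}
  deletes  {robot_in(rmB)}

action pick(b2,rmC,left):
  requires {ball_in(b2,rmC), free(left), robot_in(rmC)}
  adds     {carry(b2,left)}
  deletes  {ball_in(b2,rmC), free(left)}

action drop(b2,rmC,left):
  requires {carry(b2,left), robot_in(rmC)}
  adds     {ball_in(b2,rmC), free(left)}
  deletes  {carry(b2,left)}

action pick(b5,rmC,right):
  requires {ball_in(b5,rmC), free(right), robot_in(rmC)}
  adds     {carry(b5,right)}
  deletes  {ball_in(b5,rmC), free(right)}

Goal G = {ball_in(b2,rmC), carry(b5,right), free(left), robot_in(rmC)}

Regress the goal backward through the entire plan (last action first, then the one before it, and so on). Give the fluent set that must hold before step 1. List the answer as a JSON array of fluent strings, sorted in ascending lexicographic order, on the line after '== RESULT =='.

Regress step by step:
  through step 4 (pick(b5,rmC,right)): drop {carry(b5,right)}, keep {ball_in(b2,rmC), free(left), robot_in(rmC)}, require {ball_in(b5,rmC), free(right), robot_in(rmC)}
    → {ball_in(b2,rmC), ball_in(b5,rmC), free(left), free(right), robot_in(rmC)}
  through step 3 (drop(b2,rmC,left)): drop {ball_in(b2,rmC), free(left)}, keep {ball_in(b5,rmC), free(right), robot_in(rmC)}, require {carry(b2,left), robot_in(rmC)}
    → {ball_in(b5,rmC), carry(b2,left), free(right), robot_in(rmC)}
  through step 2 (pick(b2,rmC,left)): drop {carry(b2,left)}, keep {ball_in(b5,rmC), free(right), robot_in(rmC)}, require {ball_in(b2,rmC), free(left), robot_in(rmC)}
    → {ball_in(b2,rmC), ball_in(b5,rmC), free(left), free(right), robot_in(rmC)}
  through step 1 (go(rmB,rmC)): drop {robot_in(rmC)}, keep {ball_in(b2,rmC), ball_in(b5,rmC), free(left), free(right)}, require {robot_in(rmB)}
    → {ball_in(b2,rmC), ball_in(b5,rmC), free(left), free(right), robot_in(rmB)}

== RESULT ==
["ball_in(b2,rmC)", "ball_in(b5,rmC)", "free(left)", "free(right)", "robot_in(rmB)"]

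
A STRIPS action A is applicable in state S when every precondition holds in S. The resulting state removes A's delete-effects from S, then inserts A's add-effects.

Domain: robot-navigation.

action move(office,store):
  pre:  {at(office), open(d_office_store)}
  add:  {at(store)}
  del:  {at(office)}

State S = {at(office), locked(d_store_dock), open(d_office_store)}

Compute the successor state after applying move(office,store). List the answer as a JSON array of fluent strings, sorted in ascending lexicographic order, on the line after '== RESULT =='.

Progress:
  pre ⊆ S: {at(office), open(d_office_store)} ⊆ S  — applicable
  S \ del = {locked(d_store_dock), open(d_office_store)}
  ∪ add   = {at(store), locked(d_store_dock), open(d_office_store)}

== RESULT ==
["at(store)", "locked(d_store_dock)", "open(d_office_store)"]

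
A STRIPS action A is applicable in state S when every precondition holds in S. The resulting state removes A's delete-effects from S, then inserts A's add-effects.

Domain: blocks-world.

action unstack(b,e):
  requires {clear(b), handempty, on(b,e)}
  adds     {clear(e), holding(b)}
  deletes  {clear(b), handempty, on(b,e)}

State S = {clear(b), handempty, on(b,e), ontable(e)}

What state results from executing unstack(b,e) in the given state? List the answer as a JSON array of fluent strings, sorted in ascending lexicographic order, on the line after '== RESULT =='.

Compute (S \ del) ∪ add:
  pre ⊆ S: {clear(b), handempty, on(b,e)} ⊆ S  — applicable
  S \ del = {ontable(e)}
  ∪ add   = {clear(e), holding(b), ontable(e)}

== RESULT ==
["clear(e)", "holding(b)", "ontable(e)"]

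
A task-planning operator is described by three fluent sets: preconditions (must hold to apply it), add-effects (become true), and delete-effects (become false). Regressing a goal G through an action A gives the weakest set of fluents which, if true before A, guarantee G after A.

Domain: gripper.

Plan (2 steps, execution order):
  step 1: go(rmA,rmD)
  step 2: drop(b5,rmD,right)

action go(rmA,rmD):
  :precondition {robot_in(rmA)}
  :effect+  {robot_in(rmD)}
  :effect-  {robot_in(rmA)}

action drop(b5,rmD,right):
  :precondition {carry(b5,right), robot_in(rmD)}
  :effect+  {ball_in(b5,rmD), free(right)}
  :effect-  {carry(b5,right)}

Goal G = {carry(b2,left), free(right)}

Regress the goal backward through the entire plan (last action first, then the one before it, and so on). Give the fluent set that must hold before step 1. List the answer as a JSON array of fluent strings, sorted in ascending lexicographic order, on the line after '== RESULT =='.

Regress step by step:
  through step 2 (drop(b5,rmD,right)): drop {free(right)}, keep {carry(b2,left)}, require {carry(b5,right), robot_in(rmD)}
    → {carry(b2,left), carry(b5,right), robot_in(rmD)}
  through step 1 (go(rmA,rmD)): drop {robot_in(rmD)}, keep {carry(b2,left), carry(b5,right)}, require {robot_in(rmA)}
    → {carry(b2,left), carry(b5,right), robot_in(rmA)}

== RESULT ==
["carry(b2,left)", "carry(b5,right)", "robot_in(rmA)"]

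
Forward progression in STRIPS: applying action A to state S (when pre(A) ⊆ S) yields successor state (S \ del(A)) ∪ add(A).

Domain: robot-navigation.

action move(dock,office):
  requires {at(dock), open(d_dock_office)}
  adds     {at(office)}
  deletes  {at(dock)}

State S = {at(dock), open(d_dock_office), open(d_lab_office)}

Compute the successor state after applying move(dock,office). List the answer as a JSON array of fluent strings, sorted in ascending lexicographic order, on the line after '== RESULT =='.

Progress:
  pre ⊆ S: {at(dock), open(d_dock_office)} ⊆ S  — applicable
  S \ del = {open(d_dock_office), open(d_lab_office)}
  ∪ add   = {at(office), open(d_dock_office), open(d_lab_office)}

== RESULT ==
["at(office)", "open(d_dock_office)", "open(d_lab_office)"]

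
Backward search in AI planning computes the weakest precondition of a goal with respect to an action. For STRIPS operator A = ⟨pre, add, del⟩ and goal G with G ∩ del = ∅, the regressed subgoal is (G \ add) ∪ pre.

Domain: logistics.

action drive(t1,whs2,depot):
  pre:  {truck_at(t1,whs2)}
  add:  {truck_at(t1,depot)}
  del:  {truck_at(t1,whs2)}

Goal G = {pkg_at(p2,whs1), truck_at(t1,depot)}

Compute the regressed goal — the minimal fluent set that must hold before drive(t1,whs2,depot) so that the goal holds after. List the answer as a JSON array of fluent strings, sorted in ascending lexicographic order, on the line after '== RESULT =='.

Regress:
  G ∩ del = {}  (empty — regression defined)
  G \ add = {pkg_at(p2,whs1), truck_at(t1,depot)} \ {truck_at(t1,depot)} = {pkg_at(p2,whs1)}
  ∪ pre   = {pkg_at(p2,whs1)} ∪ {truck_at(t1,whs2)}
          = {pkg_at(p2,whs1), truck_at(t1,whs2)}

== RESULT ==
["pkg_at(p2,whs1)", "truck_at(t1,whs2)"]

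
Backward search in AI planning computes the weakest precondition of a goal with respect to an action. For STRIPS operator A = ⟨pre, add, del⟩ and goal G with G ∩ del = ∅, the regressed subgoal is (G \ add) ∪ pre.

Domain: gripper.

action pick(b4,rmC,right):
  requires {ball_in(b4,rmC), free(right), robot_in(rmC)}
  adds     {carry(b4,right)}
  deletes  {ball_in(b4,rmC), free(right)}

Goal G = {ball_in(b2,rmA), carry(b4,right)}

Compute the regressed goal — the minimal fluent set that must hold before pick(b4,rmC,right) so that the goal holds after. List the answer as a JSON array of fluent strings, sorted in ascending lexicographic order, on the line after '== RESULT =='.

Regress:
  G ∩ del = {}  (empty — regression defined)
  G \ add = {ball_in(b2,rmA), carry(b4,right)} \ {carry(b4,right)} = {ball_in(b2,rmA)}
  ∪ pre   = {ball_in(b2,rmA)} ∪ {ball_in(b4,rmC), free(right), robot_in(rmC)}
          = {ball_in(b2,rmA), ball_in(b4,rmC), free(right), robot_in(rmC)}

== RESULT ==
["ball_in(b2,rmA)", "ball_in(b4,rmC)", "free(right)", "robot_in(rmC)"]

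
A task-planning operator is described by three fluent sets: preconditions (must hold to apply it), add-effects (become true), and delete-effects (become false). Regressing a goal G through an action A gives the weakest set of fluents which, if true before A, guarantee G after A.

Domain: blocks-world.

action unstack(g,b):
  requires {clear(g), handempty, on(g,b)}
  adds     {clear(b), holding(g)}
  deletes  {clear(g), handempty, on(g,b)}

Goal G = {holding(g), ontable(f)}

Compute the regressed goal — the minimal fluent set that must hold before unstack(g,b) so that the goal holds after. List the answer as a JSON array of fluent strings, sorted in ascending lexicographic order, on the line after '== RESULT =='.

Compute (G \ add) ∪ pre:
  G ∩ del = {}  (empty — regression defined)
  G \ add = {holding(g), ontable(f)} \ {clear(b), holding(g)} = {ontable(f)}
  ∪ pre   = {ontable(f)} ∪ {clear(g), handempty, on(g,b)}
          = {clear(g), handempty, on(g,b), ontable(f)}

== RESULT ==
["clear(g)", "handempty", "on(g,b)", "ontable(f)"]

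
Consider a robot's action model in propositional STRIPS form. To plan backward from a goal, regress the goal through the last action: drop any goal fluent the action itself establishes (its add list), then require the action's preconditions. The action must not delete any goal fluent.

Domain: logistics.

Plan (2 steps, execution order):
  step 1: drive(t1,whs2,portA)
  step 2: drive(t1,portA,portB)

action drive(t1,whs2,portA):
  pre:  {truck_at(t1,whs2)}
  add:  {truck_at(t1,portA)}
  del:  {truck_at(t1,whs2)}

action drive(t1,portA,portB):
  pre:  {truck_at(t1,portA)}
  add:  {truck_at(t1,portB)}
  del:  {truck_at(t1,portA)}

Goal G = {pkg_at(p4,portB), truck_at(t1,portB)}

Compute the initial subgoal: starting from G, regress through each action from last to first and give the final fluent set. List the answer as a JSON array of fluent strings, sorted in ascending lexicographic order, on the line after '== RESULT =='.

Regress step by step:
  through step 2 (drive(t1,portA,portB)): drop {truck_at(t1,portB)}, keep {pkg_at(p4,portB)}, require {truck_at(t1,portA)}
    → {pkg_at(p4,portB), truck_at(t1,portA)}
  through step 1 (drive(t1,whs2,portA)): drop {truck_at(t1,portA)}, keep {pkg_at(p4,portB)}, require {truck_at(t1,whs2)}
    → {pkg_at(p4,portB), truck_at(t1,whs2)}

== RESULT ==
["pkg_at(p4,portB)", "truck_at(t1,whs2)"]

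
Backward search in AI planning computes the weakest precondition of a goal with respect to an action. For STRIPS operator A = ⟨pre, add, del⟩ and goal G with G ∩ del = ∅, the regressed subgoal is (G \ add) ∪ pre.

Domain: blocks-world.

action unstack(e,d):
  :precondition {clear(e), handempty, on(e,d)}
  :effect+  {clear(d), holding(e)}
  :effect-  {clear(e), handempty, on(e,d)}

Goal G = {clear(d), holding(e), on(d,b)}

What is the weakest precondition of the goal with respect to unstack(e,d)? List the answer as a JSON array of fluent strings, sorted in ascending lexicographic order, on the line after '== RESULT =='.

Regress:
  G ∩ del = {}  (empty — regression defined)
  G \ add = {clear(d), holding(e), on(d,b)} \ {clear(d), holding(e)} = {on(d,b)}
  ∪ pre   = {on(d,b)} ∪ {clear(e), handempty, on(e,d)}
          = {clear(e), handempty, on(d,b), on(e,d)}

== RESULT ==
["clear(e)", "handempty", "on(d,b)", "on(e,d)"]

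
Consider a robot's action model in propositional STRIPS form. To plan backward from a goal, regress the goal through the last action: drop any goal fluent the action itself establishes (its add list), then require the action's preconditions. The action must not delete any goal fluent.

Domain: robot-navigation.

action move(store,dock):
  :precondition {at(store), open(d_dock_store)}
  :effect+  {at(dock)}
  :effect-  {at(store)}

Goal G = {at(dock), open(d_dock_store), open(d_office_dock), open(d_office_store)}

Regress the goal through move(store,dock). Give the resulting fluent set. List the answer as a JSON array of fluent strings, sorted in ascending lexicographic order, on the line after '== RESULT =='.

Regress:
  G ∩ del = {}  (empty — regression defined)
  G \ add = {at(dock), open(d_dock_store), open(d_office_dock), open(d_office_store)} \ {at(dock)} = {open(d_dock_store), open(d_office_dock), open(d_office_store)}
  ∪ pre   = {open(d_dock_store), open(d_office_dock), open(d_office_store)} ∪ {at(store), open(d_dock_store)}
          = {at(store), open(d_dock_store), open(d_office_dock), open(d_office_store)}

== RESULT ==
["at(store)", "open(d_dock_store)", "open(d_office_dock)", "open(d_office_store)"]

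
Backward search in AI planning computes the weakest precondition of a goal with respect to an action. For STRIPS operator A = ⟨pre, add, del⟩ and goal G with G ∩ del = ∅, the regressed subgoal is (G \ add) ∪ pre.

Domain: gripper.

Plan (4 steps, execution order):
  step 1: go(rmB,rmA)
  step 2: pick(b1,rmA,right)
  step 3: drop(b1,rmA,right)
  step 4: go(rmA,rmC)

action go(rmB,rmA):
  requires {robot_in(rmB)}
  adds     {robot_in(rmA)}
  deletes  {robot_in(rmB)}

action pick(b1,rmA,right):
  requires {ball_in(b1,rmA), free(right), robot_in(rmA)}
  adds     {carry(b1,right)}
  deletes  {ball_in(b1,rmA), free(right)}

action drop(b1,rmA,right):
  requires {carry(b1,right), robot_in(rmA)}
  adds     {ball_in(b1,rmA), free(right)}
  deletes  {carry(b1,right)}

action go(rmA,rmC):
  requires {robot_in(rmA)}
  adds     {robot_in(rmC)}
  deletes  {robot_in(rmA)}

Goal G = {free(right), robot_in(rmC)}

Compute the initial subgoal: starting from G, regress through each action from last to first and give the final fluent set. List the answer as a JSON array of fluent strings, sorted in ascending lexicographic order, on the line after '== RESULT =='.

Work backward from the goal:
  through step 4 (go(rmA,rmC)): drop {robot_in(rmC)}, keep {free(right)}, require {robot_in(rmA)}
    → {free(right), robot_in(rmA)}
  through step 3 (drop(b1,rmA,right)): drop {free(right)}, keep {robot_in(rmA)}, require {carry(b1,right), robot_in(rmA)}
    → {carry(b1,right), robot_in(rmA)}
  through step 2 (pick(b1,rmA,right)): drop {carry(b1,right)}, keep {robot_in(rmA)}, require {ball_in(b1,rmA), free(right), robot_in(rmA)}
    → {ball_in(b1,rmA), free(right), robot_in(rmA)}
  through step 1 (go(rmB,rmA)): drop {robot_in(rmA)}, keep {ball_in(b1,rmA), free(right)}, require {robot_in(rmB)}
    → {ball_in(b1,rmA), free(right), robot_in(rmB)}

== RESULT ==
["ball_in(b1,rmA)", "free(right)", "robot_in(rmB)"]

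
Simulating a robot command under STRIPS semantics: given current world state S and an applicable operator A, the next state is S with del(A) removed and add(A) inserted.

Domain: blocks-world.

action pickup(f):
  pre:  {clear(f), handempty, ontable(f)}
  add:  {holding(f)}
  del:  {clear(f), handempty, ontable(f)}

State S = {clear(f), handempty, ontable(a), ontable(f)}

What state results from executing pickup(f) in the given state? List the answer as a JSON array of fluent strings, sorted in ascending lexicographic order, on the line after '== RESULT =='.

Progress:
  pre ⊆ S: {clear(f), handempty, ontable(f)} ⊆ S  — applicable
  S \ del = {ontable(a)}
  ∪ add   = {holding(f), ontable(a)}

== RESULT ==
["holding(f)", "ontable(a)"]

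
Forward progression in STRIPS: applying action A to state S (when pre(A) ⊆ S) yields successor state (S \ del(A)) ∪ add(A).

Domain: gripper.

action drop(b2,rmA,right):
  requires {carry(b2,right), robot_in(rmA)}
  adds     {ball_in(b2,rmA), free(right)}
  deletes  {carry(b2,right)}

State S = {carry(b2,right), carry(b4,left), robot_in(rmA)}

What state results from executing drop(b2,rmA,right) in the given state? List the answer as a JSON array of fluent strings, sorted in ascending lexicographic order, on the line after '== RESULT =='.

Compute (S \ del) ∪ add:
  pre ⊆ S: {carry(b2,right), robot_in(rmA)} ⊆ S  — applicable
  S \ del = {carry(b4,left), robot_in(rmA)}
  ∪ add   = {ball_in(b2,rmA), carry(b4,left), free(right), robot_in(rmA)}

== RESULT ==
["ball_in(b2,rmA)", "carry(b4,left)", "free(right)", "robot_in(rmA)"]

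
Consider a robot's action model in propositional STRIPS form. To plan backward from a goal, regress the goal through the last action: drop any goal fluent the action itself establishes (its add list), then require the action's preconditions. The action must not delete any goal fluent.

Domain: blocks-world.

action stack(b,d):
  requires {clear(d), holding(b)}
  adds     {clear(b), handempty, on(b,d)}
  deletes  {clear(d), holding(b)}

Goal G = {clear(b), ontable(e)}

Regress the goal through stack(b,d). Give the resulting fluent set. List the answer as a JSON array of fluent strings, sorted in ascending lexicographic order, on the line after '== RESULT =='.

Regress:
  G ∩ del = {}  (empty — regression defined)
  G \ add = {clear(b), ontable(e)} \ {clear(b), handempty, on(b,d)} = {ontable(e)}
  ∪ pre   = {ontable(e)} ∪ {clear(d), holding(b)}
          = {clear(d), holding(b), ontable(e)}

== RESULT ==
["clear(d)", "holding(b)", "ontable(e)"]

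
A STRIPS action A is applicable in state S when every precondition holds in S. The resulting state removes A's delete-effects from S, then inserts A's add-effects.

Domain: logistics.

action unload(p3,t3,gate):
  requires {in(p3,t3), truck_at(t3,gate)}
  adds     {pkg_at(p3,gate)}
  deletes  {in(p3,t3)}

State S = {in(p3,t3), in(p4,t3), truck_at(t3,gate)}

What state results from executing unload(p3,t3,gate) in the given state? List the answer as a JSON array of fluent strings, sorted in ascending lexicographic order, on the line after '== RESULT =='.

Compute (S \ del) ∪ add:
  pre ⊆ S: {in(p3,t3), truck_at(t3,gate)} ⊆ S  — applicable
  S \ del = {in(p4,t3), truck_at(t3,gate)}
  ∪ add   = {in(p4,t3), pkg_at(p3,gate), truck_at(t3,gate)}

== RESULT ==
["in(p4,t3)", "pkg_at(p3,gate)", "truck_at(t3,gate)"]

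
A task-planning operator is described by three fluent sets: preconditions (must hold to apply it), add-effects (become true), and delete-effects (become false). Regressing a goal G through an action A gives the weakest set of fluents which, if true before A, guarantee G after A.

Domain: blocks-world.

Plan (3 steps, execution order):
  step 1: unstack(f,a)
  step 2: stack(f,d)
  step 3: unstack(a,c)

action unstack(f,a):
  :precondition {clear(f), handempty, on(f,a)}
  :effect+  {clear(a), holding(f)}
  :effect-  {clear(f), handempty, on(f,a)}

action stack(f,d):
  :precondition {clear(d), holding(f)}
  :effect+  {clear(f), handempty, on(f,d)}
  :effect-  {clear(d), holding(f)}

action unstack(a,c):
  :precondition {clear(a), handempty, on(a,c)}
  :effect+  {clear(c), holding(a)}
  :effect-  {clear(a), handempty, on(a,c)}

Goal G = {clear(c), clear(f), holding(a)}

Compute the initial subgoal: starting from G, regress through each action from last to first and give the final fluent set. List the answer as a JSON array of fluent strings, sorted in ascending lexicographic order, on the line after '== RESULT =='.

Regress step by step:
  through step 3 (unstack(a,c)): drop {clear(c), holding(a)}, keep {clear(f)}, require {clear(a), handempty, on(a,c)}
    → {clear(a), clear(f), handempty, on(a,c)}
  through step 2 (stack(f,d)): drop {clear(f), handempty}, keep {clear(a), on(a,c)}, require {clear(d), holding(f)}
    → {clear(a), clear(d), holding(f), on(a,c)}
  through step 1 (unstack(f,a)): drop {clear(a), holding(f)}, keep {clear(d), on(a,c)}, require {clear(f), handempty, on(f,a)}
    → {clear(d), clear(f), handempty, on(a,c), on(f,a)}

== RESULT ==
["clear(d)", "clear(f)", "handempty", "on(a,c)", "on(f,a)"]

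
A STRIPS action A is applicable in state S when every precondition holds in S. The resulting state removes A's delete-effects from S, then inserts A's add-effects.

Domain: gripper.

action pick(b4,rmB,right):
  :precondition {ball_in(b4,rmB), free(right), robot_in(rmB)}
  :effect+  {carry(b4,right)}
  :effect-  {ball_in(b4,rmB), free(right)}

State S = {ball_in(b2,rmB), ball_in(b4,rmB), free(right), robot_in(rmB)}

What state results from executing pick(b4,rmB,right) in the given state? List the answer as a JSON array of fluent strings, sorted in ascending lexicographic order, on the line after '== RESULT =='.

Progress:
  pre ⊆ S: {ball_in(b4,rmB), free(right), robot_in(rmB)} ⊆ S  — applicable
  S \ del = {ball_in(b2,rmB), robot_in(rmB)}
  ∪ add   = {ball_in(b2,rmB), carry(b4,right), robot_in(rmB)}

== RESULT ==
["ball_in(b2,rmB)", "carry(b4,right)", "robot_in(rmB)"]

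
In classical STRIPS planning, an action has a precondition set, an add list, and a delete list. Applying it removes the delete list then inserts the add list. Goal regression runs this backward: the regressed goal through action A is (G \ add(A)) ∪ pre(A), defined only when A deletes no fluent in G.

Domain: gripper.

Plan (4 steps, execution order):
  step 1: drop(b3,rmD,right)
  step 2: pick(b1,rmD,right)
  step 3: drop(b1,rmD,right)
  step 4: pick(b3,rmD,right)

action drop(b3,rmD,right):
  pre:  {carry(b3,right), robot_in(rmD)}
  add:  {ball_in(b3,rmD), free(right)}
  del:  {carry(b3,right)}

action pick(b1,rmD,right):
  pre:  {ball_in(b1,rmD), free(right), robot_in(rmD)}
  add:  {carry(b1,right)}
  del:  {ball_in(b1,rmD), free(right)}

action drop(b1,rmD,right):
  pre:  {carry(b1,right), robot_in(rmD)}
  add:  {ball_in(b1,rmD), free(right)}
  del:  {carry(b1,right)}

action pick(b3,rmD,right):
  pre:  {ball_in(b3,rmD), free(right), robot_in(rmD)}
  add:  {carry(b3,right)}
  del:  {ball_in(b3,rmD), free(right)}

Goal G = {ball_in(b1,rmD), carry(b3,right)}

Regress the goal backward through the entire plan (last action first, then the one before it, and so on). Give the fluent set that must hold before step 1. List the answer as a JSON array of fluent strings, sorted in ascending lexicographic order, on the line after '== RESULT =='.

Regress step by step:
  through step 4 (pick(b3,rmD,right)): drop {carry(b3,right)}, keep {ball_in(b1,rmD)}, require {ball_in(b3,rmD), free(right), robot_in(rmD)}
    → {ball_in(b1,rmD), ball_in(b3,rmD), free(right), robot_in(rmD)}
  through step 3 (drop(b1,rmD,right)): drop {ball_in(b1,rmD), free(right)}, keep {ball_in(b3,rmD), robot_in(rmD)}, require {carry(b1,right), robot_in(rmD)}
    → {ball_in(b3,rmD), carry(b1,right), robot_in(rmD)}
  through step 2 (pick(b1,rmD,right)): drop {carry(b1,right)}, keep {ball_in(b3,rmD), robot_in(rmD)}, require {ball_in(b1,rmD), free(right), robot_in(rmD)}
    → {ball_in(b1,rmD), ball_in(b3,rmD), free(right), robot_in(rmD)}
  through step 1 (drop(b3,rmD,right)): drop {ball_in(b3,rmD), free(right)}, keep {ball_in(b1,rmD), robot_in(rmD)}, require {carry(b3,right), robot_in(rmD)}
    → {ball_in(b1,rmD), carry(b3,right), robot_in(rmD)}

== RESULT ==
["ball_in(b1,rmD)", "carry(b3,right)", "robot_in(rmD)"]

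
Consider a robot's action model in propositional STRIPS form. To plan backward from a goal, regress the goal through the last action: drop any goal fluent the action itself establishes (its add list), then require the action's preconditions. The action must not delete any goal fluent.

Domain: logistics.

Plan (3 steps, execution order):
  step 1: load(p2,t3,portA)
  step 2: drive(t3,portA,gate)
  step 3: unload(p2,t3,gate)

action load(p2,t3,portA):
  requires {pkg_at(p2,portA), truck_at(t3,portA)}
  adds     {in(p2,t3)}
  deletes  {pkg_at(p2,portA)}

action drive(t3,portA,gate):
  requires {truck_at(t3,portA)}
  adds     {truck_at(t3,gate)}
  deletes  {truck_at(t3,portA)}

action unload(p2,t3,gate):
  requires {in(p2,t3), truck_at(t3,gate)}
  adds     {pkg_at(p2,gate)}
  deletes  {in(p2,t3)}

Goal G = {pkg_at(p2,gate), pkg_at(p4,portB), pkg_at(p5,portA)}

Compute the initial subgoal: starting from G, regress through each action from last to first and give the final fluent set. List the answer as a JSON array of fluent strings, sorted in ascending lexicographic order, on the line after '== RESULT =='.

Regress step by step:
  through step 3 (unload(p2,t3,gate)): drop {pkg_at(p2,gate)}, keep {pkg_at(p4,portB), pkg_at(p5,portA)}, require {in(p2,t3), truck_at(t3,gate)}
    → {in(p2,t3), pkg_at(p4,portB), pkg_at(p5,portA), truck_at(t3,gate)}
  through step 2 (drive(t3,portA,gate)): drop {truck_at(t3,gate)}, keep {in(p2,t3), pkg_at(p4,portB), pkg_at(p5,portA)}, require {truck_at(t3,portA)}
    → {in(p2,t3), pkg_at(p4,portB), pkg_at(p5,portA), truck_at(t3,portA)}
  through step 1 (load(p2,t3,portA)): drop {in(p2,t3)}, keep {pkg_at(p4,portB), pkg_at(p5,portA), truck_at(t3,portA)}, require {pkg_at(p2,portA), truck_at(t3,portA)}
    → {pkg_at(p2,portA), pkg_at(p4,portB), pkg_at(p5,portA), truck_at(t3,portA)}

== RESULT ==
["pkg_at(p2,portA)", "pkg_at(p4,portB)", "pkg_at(p5,portA)", "truck_at(t3,portA)"]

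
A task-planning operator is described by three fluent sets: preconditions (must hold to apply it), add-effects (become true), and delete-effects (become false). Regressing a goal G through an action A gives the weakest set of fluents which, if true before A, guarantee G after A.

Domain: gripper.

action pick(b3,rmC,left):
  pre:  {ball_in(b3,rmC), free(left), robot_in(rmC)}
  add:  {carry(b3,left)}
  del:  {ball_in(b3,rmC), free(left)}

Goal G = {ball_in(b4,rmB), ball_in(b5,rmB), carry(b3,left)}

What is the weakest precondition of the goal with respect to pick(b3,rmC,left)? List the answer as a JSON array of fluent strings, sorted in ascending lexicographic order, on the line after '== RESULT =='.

Compute (G \ add) ∪ pre:
  G ∩ del = {}  (empty — regression defined)
  G \ add = {ball_in(b4,rmB), ball_in(b5,rmB), carry(b3,left)} \ {carry(b3,left)} = {ball_in(b4,rmB), ball_in(b5,rmB)}
  ∪ pre   = {ball_in(b4,rmB), ball_in(b5,rmB)} ∪ {ball_in(b3,rmC), free(left), robot_in(rmC)}
          = {ball_in(b3,rmC), ball_in(b4,rmB), ball_in(b5,rmB), free(left), robot_in(rmC)}

== RESULT ==
["ball_in(b3,rmC)", "ball_in(b4,rmB)", "ball_in(b5,rmB)", "free(left)", "robot_in(rmC)"]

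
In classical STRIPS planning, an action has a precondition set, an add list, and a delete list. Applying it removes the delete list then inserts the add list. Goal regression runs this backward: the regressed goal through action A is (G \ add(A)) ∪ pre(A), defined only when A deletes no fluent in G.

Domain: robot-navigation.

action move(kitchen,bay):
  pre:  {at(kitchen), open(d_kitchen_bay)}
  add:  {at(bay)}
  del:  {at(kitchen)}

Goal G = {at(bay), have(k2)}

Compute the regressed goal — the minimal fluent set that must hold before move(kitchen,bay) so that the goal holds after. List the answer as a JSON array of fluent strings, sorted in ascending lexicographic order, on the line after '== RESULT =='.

Regress:
  G ∩ del = {}  (empty — regression defined)
  G \ add = {at(bay), have(k2)} \ {at(bay)} = {have(k2)}
  ∪ pre   = {have(k2)} ∪ {at(kitchen), open(d_kitchen_bay)}
          = {at(kitchen), have(k2), open(d_kitchen_bay)}

== RESULT ==
["at(kitchen)", "have(k2)", "open(d_kitchen_bay)"]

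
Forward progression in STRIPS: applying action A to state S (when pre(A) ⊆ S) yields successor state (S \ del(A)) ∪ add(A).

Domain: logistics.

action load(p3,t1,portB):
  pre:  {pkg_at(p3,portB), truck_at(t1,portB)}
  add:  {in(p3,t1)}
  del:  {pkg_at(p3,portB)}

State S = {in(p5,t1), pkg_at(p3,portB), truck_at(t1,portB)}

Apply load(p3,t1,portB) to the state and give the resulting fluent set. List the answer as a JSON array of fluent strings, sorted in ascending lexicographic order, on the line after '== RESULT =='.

Compute (S \ del) ∪ add:
  pre ⊆ S: {pkg_at(p3,portB), truck_at(t1,portB)} ⊆ S  — applicable
  S \ del = {in(p5,t1), truck_at(t1,portB)}
  ∪ add   = {in(p3,t1), in(p5,t1), truck_at(t1,portB)}

== RESULT ==
["in(p3,t1)", "in(p5,t1)", "truck_at(t1,portB)"]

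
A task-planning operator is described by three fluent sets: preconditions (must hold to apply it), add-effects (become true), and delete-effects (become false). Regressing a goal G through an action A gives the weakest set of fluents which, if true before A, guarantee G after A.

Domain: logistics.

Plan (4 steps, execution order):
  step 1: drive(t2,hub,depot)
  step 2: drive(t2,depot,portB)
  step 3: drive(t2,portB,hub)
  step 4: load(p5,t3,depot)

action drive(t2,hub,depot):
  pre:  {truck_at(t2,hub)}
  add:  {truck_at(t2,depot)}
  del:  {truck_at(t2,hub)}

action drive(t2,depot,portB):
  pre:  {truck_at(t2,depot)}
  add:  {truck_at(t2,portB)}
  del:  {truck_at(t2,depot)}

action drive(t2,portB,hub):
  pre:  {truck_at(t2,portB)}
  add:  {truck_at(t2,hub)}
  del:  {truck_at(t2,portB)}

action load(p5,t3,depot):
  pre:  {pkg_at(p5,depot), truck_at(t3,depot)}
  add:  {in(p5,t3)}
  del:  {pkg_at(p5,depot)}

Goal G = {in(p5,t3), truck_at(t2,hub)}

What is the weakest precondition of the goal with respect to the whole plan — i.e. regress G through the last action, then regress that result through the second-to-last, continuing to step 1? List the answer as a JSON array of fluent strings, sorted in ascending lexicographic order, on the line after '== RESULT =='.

Work backward from the goal:
  through step 4 (load(p5,t3,depot)): drop {in(p5,t3)}, keep {truck_at(t2,hub)}, require {pkg_at(p5,depot), truck_at(t3,depot)}
    → {pkg_at(p5,depot), truck_at(t2,hub), truck_at(t3,depot)}
  through step 3 (drive(t2,portB,hub)): drop {truck_at(t2,hub)}, keep {pkg_at(p5,depot), truck_at(t3,depot)}, require {truck_at(t2,portB)}
    → {pkg_at(p5,depot), truck_at(t2,portB), truck_at(t3,depot)}
  through step 2 (drive(t2,depot,portB)): drop {truck_at(t2,portB)}, keep {pkg_at(p5,depot), truck_at(t3,depot)}, require {truck_at(t2,depot)}
    → {pkg_at(p5,depot), truck_at(t2,depot), truck_at(t3,depot)}
  through step 1 (drive(t2,hub,depot)): drop {truck_at(t2,depot)}, keep {pkg_at(p5,depot), truck_at(t3,depot)}, require {truck_at(t2,hub)}
    → {pkg_at(p5,depot), truck_at(t2,hub), truck_at(t3,depot)}

== RESULT ==
["pkg_at(p5,depot)", "truck_at(t2,hub)", "truck_at(t3,depot)"]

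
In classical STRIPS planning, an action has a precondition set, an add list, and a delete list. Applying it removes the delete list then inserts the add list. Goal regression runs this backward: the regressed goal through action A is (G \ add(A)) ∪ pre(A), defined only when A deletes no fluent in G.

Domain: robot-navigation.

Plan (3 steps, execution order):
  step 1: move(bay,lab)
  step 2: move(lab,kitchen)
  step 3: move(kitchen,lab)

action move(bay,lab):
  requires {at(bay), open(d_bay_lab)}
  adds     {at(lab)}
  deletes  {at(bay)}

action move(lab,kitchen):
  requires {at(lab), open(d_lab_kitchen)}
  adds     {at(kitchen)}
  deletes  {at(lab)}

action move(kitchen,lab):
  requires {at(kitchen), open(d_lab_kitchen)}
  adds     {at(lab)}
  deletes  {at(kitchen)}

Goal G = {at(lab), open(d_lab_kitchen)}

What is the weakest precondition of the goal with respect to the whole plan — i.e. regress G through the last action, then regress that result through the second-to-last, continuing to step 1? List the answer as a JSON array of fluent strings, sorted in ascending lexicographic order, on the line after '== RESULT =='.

Regress step by step:
  through step 3 (move(kitchen,lab)): drop {at(lab)}, keep {open(d_lab_kitchen)}, require {at(kitchen), open(d_lab_kitchen)}
    → {at(kitchen), open(d_lab_kitchen)}
  through step 2 (move(lab,kitchen)): drop {at(kitchen)}, keep {open(d_lab_kitchen)}, require {at(lab), open(d_lab_kitchen)}
    → {at(lab), open(d_lab_kitchen)}
  through step 1 (move(bay,lab)): drop {at(lab)}, keep {open(d_lab_kitchen)}, require {at(bay), open(d_bay_lab)}
    → {at(bay), open(d_bay_lab), open(d_lab_kitchen)}

== RESULT ==
["at(bay)", "open(d_bay_lab)", "open(d_lab_kitchen)"]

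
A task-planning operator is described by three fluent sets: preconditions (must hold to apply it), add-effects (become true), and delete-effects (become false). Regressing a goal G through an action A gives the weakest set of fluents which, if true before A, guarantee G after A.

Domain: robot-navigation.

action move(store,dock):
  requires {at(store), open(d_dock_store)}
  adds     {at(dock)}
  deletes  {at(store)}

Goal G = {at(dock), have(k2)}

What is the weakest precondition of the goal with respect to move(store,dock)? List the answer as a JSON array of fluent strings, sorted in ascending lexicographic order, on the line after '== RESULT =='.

Regress:
  G ∩ del = {}  (empty — regression defined)
  G \ add = {at(dock), have(k2)} \ {at(dock)} = {have(k2)}
  ∪ pre   = {have(k2)} ∪ {at(store), open(d_dock_store)}
          = {at(store), have(k2), open(d_dock_store)}

== RESULT ==
["at(store)", "have(k2)", "open(d_dock_store)"]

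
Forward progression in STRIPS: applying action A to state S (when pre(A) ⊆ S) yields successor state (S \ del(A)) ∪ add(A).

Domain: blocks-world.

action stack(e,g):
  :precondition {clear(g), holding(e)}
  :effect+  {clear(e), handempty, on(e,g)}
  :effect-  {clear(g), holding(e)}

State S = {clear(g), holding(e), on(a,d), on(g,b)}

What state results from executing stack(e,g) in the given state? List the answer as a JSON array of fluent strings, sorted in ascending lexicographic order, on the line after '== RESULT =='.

Compute (S \ del) ∪ add:
  pre ⊆ S: {clear(g), holding(e)} ⊆ S  — applicable
  S \ del = {on(a,d), on(g,b)}
  ∪ add   = {clear(e), handempty, on(a,d), on(e,g), on(g,b)}

== RESULT ==
["clear(e)", "handempty", "on(a,d)", "on(e,g)", "on(g,b)"]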